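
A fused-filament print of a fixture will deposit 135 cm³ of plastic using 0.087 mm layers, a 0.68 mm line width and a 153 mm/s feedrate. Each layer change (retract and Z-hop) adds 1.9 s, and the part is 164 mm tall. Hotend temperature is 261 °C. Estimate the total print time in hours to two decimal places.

5.14 hours

Extrusion cross-section = 0.087 × 0.68, so 0.05916 mm².
Total extruded path = 135000/0.05916 = 2281947.3 mm.
Extrusion time = 2281947.3 / 153, so 14914.7 s.
Layer count = ceil(164 / 0.087) = 1886.
Non-print overhead: 1886 × 1.9 → 3583.4 s.
Total = 14914.7 + 3583.4 = 18498.1 s = 5.14 hours.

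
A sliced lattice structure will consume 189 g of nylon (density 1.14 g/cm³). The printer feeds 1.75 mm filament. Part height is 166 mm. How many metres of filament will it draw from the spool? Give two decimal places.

Extruded volume: 189/1.14 = 165.7895 cm³ (165789.5 mm³).
Cross-section of 1.75 mm filament: π·(1.75/2)² = 2.4053 mm².
Length = 165789.5 / 2.4053 = 68926.75 mm = 68.93 m.

68.93 m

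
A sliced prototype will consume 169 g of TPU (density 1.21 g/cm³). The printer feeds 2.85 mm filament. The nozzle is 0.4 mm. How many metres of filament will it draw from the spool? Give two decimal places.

21.89 m

Extruded volume: 169/1.21 = 139.6694 cm³ (139669.4 mm³).
Filament cross-section = π × (2.85/2)² = 6.3794 mm².
L = V/A = 139669.4/6.3794 = 21893.81 mm → 21.89 m.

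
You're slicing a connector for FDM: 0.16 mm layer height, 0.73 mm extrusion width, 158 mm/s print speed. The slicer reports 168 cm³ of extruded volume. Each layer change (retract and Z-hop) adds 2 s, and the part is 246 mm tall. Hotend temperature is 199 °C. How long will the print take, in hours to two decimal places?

Extrusion cross-section: 0.16 × 0.73 → 0.1168 mm².
Total extruded path = 168000/0.1168 = 1438356.2 mm.
Print-move time = 1438356.2 / 158, so 9103.5 s.
Number of layers: 246 / 0.16 → 1538 (rounded up).
Z-hop total = 1538 × 2 = 3076 s.
Total = 9103.5 + 3076 = 12179.5 s = 3.38 hours.

3.38 hours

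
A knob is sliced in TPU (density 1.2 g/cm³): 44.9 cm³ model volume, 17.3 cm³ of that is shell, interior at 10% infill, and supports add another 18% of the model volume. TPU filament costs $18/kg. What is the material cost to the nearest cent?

$0.61

Infill region = 44.9 − 17.3, so 27.6 cm³.
Infill deposited = 0.10 × 27.6 = 2.76 cm³.
Support = 0.18 × 44.9 = 8.082 cm³.
Total printed volume = 17.3 + 2.76 + 8.082 = 28.142 cm³.
Mass = 28.142 × 1.2, so 33.7704 g.
At $18/kg: 33.7704/1000 × 18 = $0.61.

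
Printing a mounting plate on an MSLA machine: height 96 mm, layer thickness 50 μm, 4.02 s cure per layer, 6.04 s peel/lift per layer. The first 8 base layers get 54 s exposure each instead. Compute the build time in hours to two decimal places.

Number of layers: 96 / 0.05 → 1920 (rounded up).
Base layers = 8 × (54 + 6.04) = 480.32 s.
Normal layers = 1912 × (4.02 + 6.04), so 19234.72 s.
Sum: 480.32 + 19234.72 = 19715.04 s → 5.48 hours.

5.48 hours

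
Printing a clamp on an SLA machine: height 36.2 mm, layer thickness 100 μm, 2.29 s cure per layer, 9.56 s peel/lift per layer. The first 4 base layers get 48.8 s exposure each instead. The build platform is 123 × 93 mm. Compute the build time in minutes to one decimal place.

74.6 minutes

Number of layers: 36.2 / 0.1 → 362 (rounded up).
Bottom layers = 4 × (48.8 + 9.56) = 233.44 s.
Regular layers: 358 × (2.29 + 9.56) → 4242.3 s.
Total = 233.44 + 4242.3 = 4475.74 s = 74.6 minutes.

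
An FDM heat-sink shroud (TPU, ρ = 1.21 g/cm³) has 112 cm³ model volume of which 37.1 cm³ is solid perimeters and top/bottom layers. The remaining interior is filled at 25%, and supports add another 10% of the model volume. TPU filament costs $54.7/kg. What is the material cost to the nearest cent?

$4.44

Infill region = 112 − 37.1, so 74.9 cm³.
Infill volume: 0.25 × 74.9 → 18.725 cm³.
Support = 0.10 × 112 = 11.2 cm³.
Deposited volume = 37.1 + 18.725 + 11.2 = 67.025 cm³.
Mass = 67.025 × 1.21, so 81.10025 g.
At $54.7/kg: 81.10025/1000 × 54.7 = $4.44.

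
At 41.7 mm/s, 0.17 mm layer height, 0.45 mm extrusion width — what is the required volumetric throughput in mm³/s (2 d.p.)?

A = 0.17 × 0.45, so 0.0765 mm².
Volumetric flow = 41.7 × 0.0765 = 3.19 mm³/s.

3.19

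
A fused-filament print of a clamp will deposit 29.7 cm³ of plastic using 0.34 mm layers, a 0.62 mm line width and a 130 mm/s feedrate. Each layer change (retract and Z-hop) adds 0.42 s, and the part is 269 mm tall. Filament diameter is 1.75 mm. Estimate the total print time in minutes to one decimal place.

23.6 minutes

Bead cross-section: 0.34 × 0.62 → 0.2108 mm².
Toolpath length = 29.7 cm³ / 0.2108 mm² = 29700 / 0.2108 = 140891.8 mm.
Print-move time = 140891.8 / 130, so 1083.8 s.
Layers = ⌈269/0.34⌉ = 792.
Non-print overhead = 792 × 0.42 = 332.64 s.
Altogether 1083.8 + 332.64 = 1416.44 s, i.e. 23.6 minutes.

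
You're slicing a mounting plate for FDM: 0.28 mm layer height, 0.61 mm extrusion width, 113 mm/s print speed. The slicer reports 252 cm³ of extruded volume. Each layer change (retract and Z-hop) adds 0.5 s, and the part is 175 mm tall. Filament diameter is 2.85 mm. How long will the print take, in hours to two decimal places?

3.71 hours

Extrusion cross-section = 0.28 × 0.61 = 0.1708 mm².
Path length: 252000 mm³ / 0.1708 mm² → 1475409.8 mm.
Print-move time = 1475409.8 / 113 = 13056.7 s.
Number of layers: 175 / 0.28 → 625 (rounded up).
Z-hop total: 625 × 0.5 → 312.5 s.
Total = 13056.7 + 312.5 = 13369.2 s = 3.71 hours.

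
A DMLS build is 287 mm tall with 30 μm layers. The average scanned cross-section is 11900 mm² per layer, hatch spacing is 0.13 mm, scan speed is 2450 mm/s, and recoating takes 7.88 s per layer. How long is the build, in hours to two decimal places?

Layers = ⌈287/0.03⌉ = 9567.
Per-layer scan distance = 11900 / 0.13 = 91538.5 mm.
Per-layer scan time: 91538.5 / 2450 → 37.3627 s.
Per-layer time = 37.3627 + 7.88 = 45.2427 s.
9567 layers × 45.2427 s/layer = 432836.9109 s, i.e. 120.23 hours.

120.23 hours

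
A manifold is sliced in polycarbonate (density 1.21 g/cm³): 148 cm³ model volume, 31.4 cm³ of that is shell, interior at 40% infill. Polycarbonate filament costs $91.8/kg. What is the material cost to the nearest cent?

Interior volume = 148 − 31.4, so 116.6 cm³.
Deposited infill: 0.40 × 116.6 → 46.64 cm³.
Total printed volume = 31.4 + 46.64 = 78.04 cm³.
Mass: 78.04 × 1.21 → 94.4284 g.
At $91.8/kg: 94.4284/1000 × 91.8 = $8.67.

$8.67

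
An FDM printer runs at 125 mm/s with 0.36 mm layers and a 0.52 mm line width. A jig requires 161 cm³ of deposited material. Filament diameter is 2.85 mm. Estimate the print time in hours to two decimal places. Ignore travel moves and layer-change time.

Extrusion cross-section = 0.36 × 0.52 = 0.1872 mm².
Path length: 161000 mm³ / 0.1872 mm² → 860042.7 mm.
Print-move time = 860042.7 / 125 = 6880.3 s.
Converting: 6880.3 s = 1.91 hours.

1.91 hours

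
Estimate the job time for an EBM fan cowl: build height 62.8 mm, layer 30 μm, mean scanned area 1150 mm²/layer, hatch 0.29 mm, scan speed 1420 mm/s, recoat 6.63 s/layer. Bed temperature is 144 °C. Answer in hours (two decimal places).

5.48 hours

Layers = ⌈62.8/0.03⌉ = 2094.
Hatch length per layer = 1150 / 0.29, so 3965.5 mm.
Beam time per layer: 3965.5 / 1420 → 2.7926 s.
Per-layer time = 2.7926 + 6.63, so 9.4226 s.
Total: 2094 × 9.4226 s = 19730.9244 s → 5.48 hours.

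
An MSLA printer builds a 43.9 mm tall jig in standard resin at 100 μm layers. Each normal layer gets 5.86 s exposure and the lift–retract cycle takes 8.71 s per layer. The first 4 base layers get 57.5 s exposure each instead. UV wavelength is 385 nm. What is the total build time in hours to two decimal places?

Number of layers: 43.9 / 0.1 → 439 (rounded up).
Base layers = 4 × (57.5 + 8.71) = 264.84 s.
Remaining layers = 435 × (5.86 + 8.71), so 6337.95 s.
Sum: 264.84 + 6337.95 = 6602.79 s → 1.83 hours.

1.83 hours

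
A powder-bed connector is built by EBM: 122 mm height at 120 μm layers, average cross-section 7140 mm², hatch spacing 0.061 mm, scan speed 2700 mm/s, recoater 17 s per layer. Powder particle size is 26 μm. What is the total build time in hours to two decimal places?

17.05 hours

Layer count = ceil(122 / 0.12) = 1017.
Hatch length per layer = 7140 / 0.061, so 117049.2 mm.
Beam time per layer = 117049.2 / 2700 = 43.3516 s.
Time per layer: 43.3516 + 17 → 60.3516 s.
Build time = 1017 × 60.3516 = 61377.5772 s = 17.05 hours.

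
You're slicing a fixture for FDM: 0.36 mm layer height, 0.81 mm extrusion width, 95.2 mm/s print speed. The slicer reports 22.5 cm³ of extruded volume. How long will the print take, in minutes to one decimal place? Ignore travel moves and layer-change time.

13.5 minutes

Extrusion cross-section = 0.36 × 0.81, so 0.2916 mm².
Total extruded path = 22500/0.2916 = 77160.5 mm.
Extrusion time: 77160.5 / 95.2 → 810.5 s.
That's 810.5 s → 13.5 minutes.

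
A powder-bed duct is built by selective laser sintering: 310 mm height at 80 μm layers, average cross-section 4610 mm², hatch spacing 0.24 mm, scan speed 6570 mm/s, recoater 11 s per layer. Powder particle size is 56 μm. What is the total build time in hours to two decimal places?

Layers = ⌈310/0.08⌉ = 3875.
Scan path per layer = 4610 / 0.24 = 19208.3 mm.
Per-layer scan time = 19208.3 / 6570, so 2.9236 s.
Layer cycle = 2.9236 + 11, so 13.9236 s.
Build time = 3875 × 13.9236 = 53953.95 s = 14.99 hours.

14.99 hours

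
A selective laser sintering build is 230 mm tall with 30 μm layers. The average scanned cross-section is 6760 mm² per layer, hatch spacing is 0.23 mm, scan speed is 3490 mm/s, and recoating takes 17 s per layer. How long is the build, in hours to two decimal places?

54.14 hours

Number of layers: 230 / 0.03 → 7667 (rounded up).
Scan path per layer: 6760 / 0.23 → 29391.3 mm.
Laser time per layer = 29391.3 / 3490 = 8.4216 s.
Time per layer = 8.4216 + 17, so 25.4216 s.
Build time = 7667 × 25.4216 = 194907.4072 s = 54.14 hours.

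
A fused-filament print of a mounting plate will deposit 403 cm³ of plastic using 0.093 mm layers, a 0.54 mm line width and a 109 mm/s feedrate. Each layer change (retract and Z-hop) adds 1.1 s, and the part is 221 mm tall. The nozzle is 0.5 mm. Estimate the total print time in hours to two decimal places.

Line area = 0.093 × 0.54 = 0.05022 mm².
Total extruded path = 403000/0.05022 = 8024691.4 mm.
Time extruding = 8024691.4 / 109 = 73621 s.
Layers = ⌈221/0.093⌉ = 2377.
Layer-change overhead: 2377 × 1.1 → 2614.7 s.
Total = 73621 + 2614.7 = 76235.7 s = 21.18 hours.

21.18 hours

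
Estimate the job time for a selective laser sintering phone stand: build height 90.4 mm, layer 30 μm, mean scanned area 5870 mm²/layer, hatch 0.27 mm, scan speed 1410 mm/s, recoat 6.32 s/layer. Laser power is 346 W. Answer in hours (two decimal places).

Layer count = ceil(90.4 / 0.03) = 3014.
Hatch length per layer: 5870 / 0.27 → 21740.7 mm.
Per-layer scan time: 21740.7 / 1410 → 15.4189 s.
Per-layer time = 15.4189 + 6.32, so 21.7389 s.
Build time = 3014 × 21.7389 = 65521.0446 s = 18.20 hours.

18.20 hours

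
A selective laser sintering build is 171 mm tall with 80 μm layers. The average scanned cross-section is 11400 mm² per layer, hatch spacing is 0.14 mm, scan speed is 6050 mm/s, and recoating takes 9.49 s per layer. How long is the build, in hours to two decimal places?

Layers = ⌈171/0.08⌉ = 2138.
Scan path per layer = 11400 / 0.14 = 81428.6 mm.
Laser time per layer: 81428.6 / 6050 → 13.4593 s.
Time per layer: 13.4593 + 9.49 → 22.9493 s.
Total: 2138 × 22.9493 s = 49065.6034 s → 13.63 hours.

13.63 hours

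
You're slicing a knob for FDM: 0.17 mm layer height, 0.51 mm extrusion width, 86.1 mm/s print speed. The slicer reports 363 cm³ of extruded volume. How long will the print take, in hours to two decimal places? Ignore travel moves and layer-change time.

Bead cross-section = 0.17 × 0.51, so 0.0867 mm².
Path length: 363000 mm³ / 0.0867 mm² → 4186851.2 mm.
Extrusion time = 4186851.2 / 86.1 = 48627.8 s.
That's 48627.8 s → 13.51 hours.

13.51 hours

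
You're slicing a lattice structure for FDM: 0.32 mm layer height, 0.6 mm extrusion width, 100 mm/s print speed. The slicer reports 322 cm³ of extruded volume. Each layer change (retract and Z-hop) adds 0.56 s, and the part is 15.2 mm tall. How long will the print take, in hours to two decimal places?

Extrusion cross-section = 0.32 × 0.6, so 0.192 mm².
Toolpath length = 322 cm³ / 0.192 mm² = 322000 / 0.192 = 1677083.3 mm.
Time extruding = 1677083.3 / 100, so 16770.8 s.
Layers = ⌈15.2/0.32⌉ = 48.
Z-hop total: 48 × 0.56 → 26.88 s.
Altogether 16770.8 + 26.88 = 16797.68 s, i.e. 4.67 hours.

4.67 hours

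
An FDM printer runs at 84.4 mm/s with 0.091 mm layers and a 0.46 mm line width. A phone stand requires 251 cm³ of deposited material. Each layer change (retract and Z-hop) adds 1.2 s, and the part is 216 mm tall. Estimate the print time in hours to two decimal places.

20.53 hours

Line area = 0.091 × 0.46 = 0.04186 mm².
Toolpath length = 251 cm³ / 0.04186 mm² = 251000 / 0.04186 = 5996177.7 mm.
Extrusion time = 5996177.7 / 84.4 = 71044.8 s.
Number of layers: 216 / 0.091 → 2374 (rounded up).
Non-print overhead = 2374 × 1.2, so 2848.8 s.
Altogether 71044.8 + 2848.8 = 73893.6 s, i.e. 20.53 hours.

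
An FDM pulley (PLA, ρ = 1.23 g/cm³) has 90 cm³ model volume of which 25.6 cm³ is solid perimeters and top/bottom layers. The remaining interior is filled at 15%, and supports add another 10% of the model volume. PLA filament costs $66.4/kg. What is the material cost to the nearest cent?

$3.61

Interior volume = 90 − 25.6, so 64.4 cm³.
Infill deposited = 0.15 × 64.4 = 9.66 cm³.
Support = 0.10 × 90 = 9 cm³.
Total extruded = 25.6 + 9.66 + 9 = 44.26 cm³.
Mass = 44.26 × 1.23, so 54.4398 g.
Cost = 54.4398 g / 1000 × $66.4/kg = $3.61.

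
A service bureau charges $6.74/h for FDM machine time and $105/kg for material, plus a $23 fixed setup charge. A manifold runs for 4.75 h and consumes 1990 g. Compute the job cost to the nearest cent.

$263.97

Time charge: 6.74 × 4.75 → $32.015.
Material cost = 105 × 1990/1000 = $208.95.
Adding setup: 32.015 + 208.95 + 23 → 263.965 ≈ $263.97.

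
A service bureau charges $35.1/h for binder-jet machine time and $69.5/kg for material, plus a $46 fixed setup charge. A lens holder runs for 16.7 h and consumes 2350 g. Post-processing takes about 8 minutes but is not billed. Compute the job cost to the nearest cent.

$795.50

Machine cost = 35.1 × 16.7, so $586.17.
Feedstock cost = 69.5 × 2350/1000 = $163.325.
Adding setup: 586.17 + 163.325 + 46 → 795.495 ≈ $795.50.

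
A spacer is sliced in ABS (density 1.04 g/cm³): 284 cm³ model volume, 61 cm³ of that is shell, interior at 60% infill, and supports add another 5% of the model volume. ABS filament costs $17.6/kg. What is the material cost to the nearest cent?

$3.83

Interior volume = 284 − 61 = 223 cm³.
Infill volume = 0.60 × 223 = 133.8 cm³.
Support: 0.05 × 284 → 14.2 cm³.
Total printed volume: 61 + 133.8 + 14.2 → 209 cm³.
Mass: 209 × 1.04 → 217.36 g.
At $17.6/kg: 217.36/1000 × 17.6 = $3.83.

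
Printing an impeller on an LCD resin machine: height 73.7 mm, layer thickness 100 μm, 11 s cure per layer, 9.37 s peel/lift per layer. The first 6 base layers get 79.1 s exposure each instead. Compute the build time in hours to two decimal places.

4.28 hours

Layer count = ceil(73.7 / 0.1) = 737.
Burn-in layers: 6 × (79.1 + 9.37) → 530.82 s.
Normal layers: 731 × (11 + 9.37) → 14890.47 s.
Total = 530.82 + 14890.47 = 15421.29 s = 4.28 hours.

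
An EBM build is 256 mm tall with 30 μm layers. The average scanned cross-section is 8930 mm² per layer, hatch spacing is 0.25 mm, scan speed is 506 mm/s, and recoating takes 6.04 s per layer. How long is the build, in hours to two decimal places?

181.66 hours

Layer count = ceil(256 / 0.03) = 8534.
Per-layer scan distance = 8930 / 0.25, so 35720 mm.
Per-layer scan time: 35720 / 506 → 70.5929 s.
Layer cycle: 70.5929 + 6.04 → 76.6329 s.
8534 layers × 76.6329 s/layer = 653985.1686 s, i.e. 181.66 hours.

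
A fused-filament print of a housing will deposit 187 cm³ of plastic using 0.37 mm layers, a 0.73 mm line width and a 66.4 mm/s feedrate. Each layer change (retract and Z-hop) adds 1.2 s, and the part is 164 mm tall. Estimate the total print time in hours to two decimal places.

Bead cross-section = 0.37 × 0.73 = 0.2701 mm².
Toolpath length = 187 cm³ / 0.2701 mm² = 187000 / 0.2701 = 692336.2 mm.
Print-move time: 692336.2 / 66.4 → 10426.8 s.
Number of layers: 164 / 0.37 → 444 (rounded up).
Layer-change overhead: 444 × 1.2 → 532.8 s.
Altogether 10426.8 + 532.8 = 10959.6 s, i.e. 3.04 hours.

3.04 hours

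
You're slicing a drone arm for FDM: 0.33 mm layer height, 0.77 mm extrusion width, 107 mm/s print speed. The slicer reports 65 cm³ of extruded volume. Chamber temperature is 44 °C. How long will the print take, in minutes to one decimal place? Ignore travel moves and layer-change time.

Extrusion cross-section = 0.33 × 0.77 = 0.2541 mm².
Toolpath length = 65 cm³ / 0.2541 mm² = 65000 / 0.2541 = 255804.8 mm.
Extrusion time = 255804.8 / 107 = 2390.7 s.
That's 2390.7 s → 39.8 minutes.

39.8 minutes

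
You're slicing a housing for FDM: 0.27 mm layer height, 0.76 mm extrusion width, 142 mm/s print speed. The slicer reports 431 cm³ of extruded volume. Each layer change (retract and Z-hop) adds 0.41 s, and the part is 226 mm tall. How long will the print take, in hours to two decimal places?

4.20 hours

Bead cross-section = 0.27 × 0.76 = 0.2052 mm².
Total extruded path = 431000/0.2052 = 2100389.9 mm.
Print-move time: 2100389.9 / 142 → 14791.5 s.
Layers = ⌈226/0.27⌉ = 838.
Z-hop total = 838 × 0.41 = 343.58 s.
Total = 14791.5 + 343.58 = 15135.08 s = 4.20 hours.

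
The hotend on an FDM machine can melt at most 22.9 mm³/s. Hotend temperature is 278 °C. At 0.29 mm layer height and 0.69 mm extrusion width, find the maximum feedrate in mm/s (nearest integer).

A: 0.29 × 0.69 → 0.2001 mm².
v_max = Q/A = 22.9/0.2001 = 114.44 mm/s → 114 mm/s.

114 mm/s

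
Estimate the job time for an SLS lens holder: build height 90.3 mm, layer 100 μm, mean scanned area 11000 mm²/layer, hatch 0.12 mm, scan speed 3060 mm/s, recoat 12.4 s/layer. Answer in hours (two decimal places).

10.62 hours

Layers = ⌈90.3/0.1⌉ = 903.
Hatch length per layer: 11000 / 0.12 → 91666.7 mm.
Per-layer scan time = 91666.7 / 3060, so 29.9564 s.
Per-layer time = 29.9564 + 12.4, so 42.3564 s.
Build time = 903 × 42.3564 = 38247.8292 s = 10.62 hours.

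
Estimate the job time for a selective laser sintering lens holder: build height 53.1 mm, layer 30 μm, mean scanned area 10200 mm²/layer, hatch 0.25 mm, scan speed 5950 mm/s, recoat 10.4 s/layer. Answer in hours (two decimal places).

Number of layers: 53.1 / 0.03 → 1770 (rounded up).
Per-layer scan distance = 10200 / 0.25 = 40800 mm.
Laser time per layer = 40800 / 5950 = 6.8571 s.
Per-layer time = 6.8571 + 10.4, so 17.2571 s.
Total: 1770 × 17.2571 s = 30545.067 s → 8.48 hours.

8.48 hours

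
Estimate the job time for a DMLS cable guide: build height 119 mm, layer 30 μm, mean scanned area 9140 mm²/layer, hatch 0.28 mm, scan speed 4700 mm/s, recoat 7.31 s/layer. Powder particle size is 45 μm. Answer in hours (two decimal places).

15.71 hours

Layers = ⌈119/0.03⌉ = 3967.
Hatch length per layer = 9140 / 0.28, so 32642.9 mm.
Laser time per layer: 32642.9 / 4700 → 6.9453 s.
Time per layer = 6.9453 + 7.31 = 14.2553 s.
Build time = 3967 × 14.2553 = 56550.7751 s = 15.71 hours.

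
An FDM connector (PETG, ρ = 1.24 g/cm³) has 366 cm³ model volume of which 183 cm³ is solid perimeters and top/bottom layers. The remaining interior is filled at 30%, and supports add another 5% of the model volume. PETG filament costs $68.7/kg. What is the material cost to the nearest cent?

Volume inside the shell = 366 − 183 = 183 cm³.
Infill volume = 0.30 × 183 = 54.9 cm³.
Support = 0.05 × 366 = 18.3 cm³.
Total printed volume = 183 + 54.9 + 18.3 = 256.2 cm³.
Mass = 256.2 × 1.24 = 317.688 g.
At $68.7/kg: 317.688/1000 × 68.7 = $21.83.

$21.83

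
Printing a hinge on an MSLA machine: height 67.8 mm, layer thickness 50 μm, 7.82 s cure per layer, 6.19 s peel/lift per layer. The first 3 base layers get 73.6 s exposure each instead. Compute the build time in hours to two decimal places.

Number of layers: 67.8 / 0.05 → 1356 (rounded up).
Burn-in layers = 3 × (73.6 + 6.19), so 239.37 s.
Remaining layers = 1353 × (7.82 + 6.19), so 18955.53 s.
Total = 239.37 + 18955.53 = 19194.9 s = 5.33 hours.

5.33 hours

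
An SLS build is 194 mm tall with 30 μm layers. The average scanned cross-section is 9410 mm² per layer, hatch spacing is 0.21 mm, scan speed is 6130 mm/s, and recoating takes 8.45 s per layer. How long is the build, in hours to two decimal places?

28.31 hours

Layers = ⌈194/0.03⌉ = 6467.
Scan path per layer: 9410 / 0.21 → 44809.5 mm.
Laser time per layer: 44809.5 / 6130 → 7.3099 s.
Time per layer = 7.3099 + 8.45, so 15.7599 s.
6467 layers × 15.7599 s/layer = 101919.2733 s, i.e. 28.31 hours.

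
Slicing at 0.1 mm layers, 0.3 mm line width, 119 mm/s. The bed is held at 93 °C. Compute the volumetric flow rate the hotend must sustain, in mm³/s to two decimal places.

Extrusion cross-section = 0.1 × 0.3, so 0.03 mm².
Q = v·A = 119 × 0.03 = 3.57 mm³/s.

3.57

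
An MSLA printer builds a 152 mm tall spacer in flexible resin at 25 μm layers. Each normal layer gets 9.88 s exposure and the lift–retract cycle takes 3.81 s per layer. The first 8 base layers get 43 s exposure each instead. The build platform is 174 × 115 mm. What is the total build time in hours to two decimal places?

Number of layers: 152 / 0.025 → 6080 (rounded up).
Burn-in layers = 8 × (43 + 3.81), so 374.48 s.
Remaining layers = 6072 × (9.88 + 3.81) = 83125.68 s.
Total = 374.48 + 83125.68 = 83500.16 s = 23.19 hours.

23.19 hours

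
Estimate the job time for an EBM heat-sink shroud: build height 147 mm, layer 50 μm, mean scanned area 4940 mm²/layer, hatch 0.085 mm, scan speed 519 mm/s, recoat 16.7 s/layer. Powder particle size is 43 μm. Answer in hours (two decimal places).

105.09 hours

Number of layers: 147 / 0.05 → 2940 (rounded up).
Hatch length per layer = 4940 / 0.085, so 58117.6 mm.
Scan time per layer = 58117.6 / 519 = 111.98 s.
Time per layer = 111.98 + 16.7 = 128.68 s.
Build time = 2940 × 128.68 = 378319.2 s = 105.09 hours.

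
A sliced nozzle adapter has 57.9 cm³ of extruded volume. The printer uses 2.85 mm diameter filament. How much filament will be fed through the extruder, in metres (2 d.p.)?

Filament cross-section = π × (2.85/2)² = 6.3794 mm².
L = 57900 mm³ / 6.3794 mm² = 9076.09 mm, i.e. 9.08 m.

9.08 m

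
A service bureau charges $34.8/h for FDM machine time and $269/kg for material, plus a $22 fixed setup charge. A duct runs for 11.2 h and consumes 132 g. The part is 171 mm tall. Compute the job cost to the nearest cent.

Time charge: 34.8 × 11.2 → $389.76.
Material cost: 269 × 132/1000 → $35.508.
Total = 389.76 + 35.508 + 22 = 447.268 ≈ $447.27.

$447.27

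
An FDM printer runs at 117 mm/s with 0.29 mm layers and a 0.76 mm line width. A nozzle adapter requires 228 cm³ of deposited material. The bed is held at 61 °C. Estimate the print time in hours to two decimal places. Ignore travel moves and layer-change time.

2.46 hours

Extrusion cross-section = 0.29 × 0.76 = 0.2204 mm².
Path length: 228000 mm³ / 0.2204 mm² → 1034482.8 mm.
Extrusion time = 1034482.8 / 117, so 8841.7 s.
That's 8841.7 s → 2.46 hours.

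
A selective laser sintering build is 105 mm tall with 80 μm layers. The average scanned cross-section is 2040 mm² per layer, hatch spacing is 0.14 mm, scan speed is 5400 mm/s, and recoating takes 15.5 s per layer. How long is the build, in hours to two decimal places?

6.64 hours

Layers = ⌈105/0.08⌉ = 1313.
Hatch length per layer = 2040 / 0.14, so 14571.4 mm.
Per-layer scan time = 14571.4 / 5400, so 2.6984 s.
Layer cycle = 2.6984 + 15.5, so 18.1984 s.
Total: 1313 × 18.1984 s = 23894.4992 s → 6.64 hours.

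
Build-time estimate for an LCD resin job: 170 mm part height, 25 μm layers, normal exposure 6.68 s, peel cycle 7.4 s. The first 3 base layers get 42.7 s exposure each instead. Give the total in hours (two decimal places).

Layers = ⌈170/0.025⌉ = 6800.
Bottom layers = 3 × (42.7 + 7.4) = 150.3 s.
Remaining layers = 6797 × (6.68 + 7.4) = 95701.76 s.
Total = 150.3 + 95701.76 = 95852.06 s = 26.63 hours.

26.63 hours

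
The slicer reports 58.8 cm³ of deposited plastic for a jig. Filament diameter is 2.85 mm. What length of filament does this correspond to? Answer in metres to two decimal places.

Cross-section of 2.85 mm filament: π·(2.85/2)² = 6.3794 mm².
Length = 58.8 cm³ / 6.3794 mm² = 58800 / 6.3794 = 9217.17 mm = 9.22 m.

9.22 m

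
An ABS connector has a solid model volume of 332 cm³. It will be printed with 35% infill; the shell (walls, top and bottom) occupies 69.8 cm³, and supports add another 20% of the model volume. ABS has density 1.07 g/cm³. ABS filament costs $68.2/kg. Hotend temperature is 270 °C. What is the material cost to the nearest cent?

Volume inside the shell = 332 − 69.8 = 262.2 cm³.
Deposited infill = 0.35 × 262.2 = 91.77 cm³.
Support: 0.20 × 332 → 66.4 cm³.
Deposited volume: 69.8 + 91.77 + 66.4 → 227.97 cm³.
Mass = 227.97 × 1.07, so 243.9279 g.
Cost = 243.9279 g / 1000 × $68.2/kg = $16.64.

$16.64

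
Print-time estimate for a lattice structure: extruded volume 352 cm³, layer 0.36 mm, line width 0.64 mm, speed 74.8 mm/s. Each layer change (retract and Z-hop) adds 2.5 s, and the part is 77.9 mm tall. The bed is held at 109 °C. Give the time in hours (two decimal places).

5.82 hours

Bead cross-section: 0.36 × 0.64 → 0.2304 mm².
Toolpath length = 352 cm³ / 0.2304 mm² = 352000 / 0.2304 = 1527777.8 mm.
Extrusion time = 1527777.8 / 74.8 = 20424.8 s.
Number of layers: 77.9 / 0.36 → 217 (rounded up).
Non-print overhead = 217 × 2.5, so 542.5 s.
Altogether 20424.8 + 542.5 = 20967.3 s, i.e. 5.82 hours.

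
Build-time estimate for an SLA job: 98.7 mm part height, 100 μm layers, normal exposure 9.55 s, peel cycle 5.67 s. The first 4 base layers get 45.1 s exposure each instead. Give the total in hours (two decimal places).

4.21 hours

Layers = ⌈98.7/0.1⌉ = 987.
Base layers: 4 × (45.1 + 5.67) → 203.08 s.
Normal layers = 983 × (9.55 + 5.67) = 14961.26 s.
Total = 203.08 + 14961.26 = 15164.34 s = 4.21 hours.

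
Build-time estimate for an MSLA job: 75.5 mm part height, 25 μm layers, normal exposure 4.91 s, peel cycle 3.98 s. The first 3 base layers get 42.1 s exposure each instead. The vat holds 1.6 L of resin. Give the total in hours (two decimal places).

Number of layers: 75.5 / 0.025 → 3020 (rounded up).
Burn-in layers = 3 × (42.1 + 3.98) = 138.24 s.
Normal layers = 3017 × (4.91 + 3.98), so 26821.13 s.
Sum: 138.24 + 26821.13 = 26959.37 s → 7.49 hours.

7.49 hours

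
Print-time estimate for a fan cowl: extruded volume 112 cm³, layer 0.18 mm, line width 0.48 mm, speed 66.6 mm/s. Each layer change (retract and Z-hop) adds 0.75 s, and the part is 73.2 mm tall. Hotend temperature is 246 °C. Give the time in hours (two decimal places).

5.49 hours

Extrusion cross-section: 0.18 × 0.48 → 0.0864 mm².
Total extruded path = 112000/0.0864 = 1296296.3 mm.
Extrusion time = 1296296.3 / 66.6, so 19463.9 s.
Layers = ⌈73.2/0.18⌉ = 407.
Z-hop total = 407 × 0.75, so 305.25 s.
Total = 19463.9 + 305.25 = 19769.15 s = 5.49 hours.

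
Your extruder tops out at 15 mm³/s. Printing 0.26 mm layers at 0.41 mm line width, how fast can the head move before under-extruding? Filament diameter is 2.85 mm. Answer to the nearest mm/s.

Bead cross-section = 0.26 × 0.41 = 0.1066 mm².
Max speed = 15 / 0.1066 = 140.71 ≈ 141 mm/s.

141 mm/s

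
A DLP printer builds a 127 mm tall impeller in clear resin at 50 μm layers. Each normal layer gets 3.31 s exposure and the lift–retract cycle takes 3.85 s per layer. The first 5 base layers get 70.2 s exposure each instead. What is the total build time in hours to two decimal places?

5.14 hours

Number of layers: 127 / 0.05 → 2540 (rounded up).
Burn-in layers = 5 × (70.2 + 3.85), so 370.25 s.
Regular layers: 2535 × (3.31 + 3.85) → 18150.6 s.
Sum: 370.25 + 18150.6 = 18520.85 s → 5.14 hours.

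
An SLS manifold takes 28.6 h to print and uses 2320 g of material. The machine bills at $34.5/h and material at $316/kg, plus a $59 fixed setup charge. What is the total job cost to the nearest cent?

$1778.82

Machine-time cost: 34.5 × 28.6 → $986.70.
Feedstock cost: 316 × 2320/1000 → $733.12.
Adding setup: 986.70 + 733.12 + 59 → $1778.82.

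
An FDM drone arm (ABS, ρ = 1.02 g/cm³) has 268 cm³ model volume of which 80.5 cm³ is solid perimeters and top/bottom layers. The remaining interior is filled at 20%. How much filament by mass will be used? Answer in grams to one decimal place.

120.4 g

Infill region = 268 − 80.5 = 187.5 cm³.
Infill deposited: 0.20 × 187.5 → 37.5 cm³.
Total printed volume: 80.5 + 37.5 → 118 cm³.
Mass: 118 × 1.02 → 120.36 g.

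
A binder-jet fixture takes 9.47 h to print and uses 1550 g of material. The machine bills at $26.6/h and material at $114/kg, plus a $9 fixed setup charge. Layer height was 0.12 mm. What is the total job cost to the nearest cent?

Machine cost: 26.6 × 9.47 → $251.902.
Material cost = 114 × 1550/1000, so $176.70.
Adding setup: 251.902 + 176.70 + 9 → 437.602 ≈ $437.60.

$437.60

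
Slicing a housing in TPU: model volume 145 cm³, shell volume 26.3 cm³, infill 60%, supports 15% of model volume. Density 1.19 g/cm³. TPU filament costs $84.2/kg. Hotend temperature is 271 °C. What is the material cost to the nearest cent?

Infill region = 145 − 26.3 = 118.7 cm³.
Deposited infill = 0.60 × 118.7 = 71.22 cm³.
Support: 0.15 × 145 → 21.75 cm³.
Deposited volume = 26.3 + 71.22 + 21.75 = 119.27 cm³.
Mass: 119.27 × 1.19 → 141.9313 g.
Cost = 141.9313 g / 1000 × $84.2/kg = $11.95.

$11.95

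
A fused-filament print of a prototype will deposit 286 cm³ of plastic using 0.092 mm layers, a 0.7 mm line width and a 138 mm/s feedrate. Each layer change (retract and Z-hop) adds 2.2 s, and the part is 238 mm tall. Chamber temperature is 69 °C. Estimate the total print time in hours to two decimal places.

Bead cross-section = 0.092 × 0.7, so 0.0644 mm².
Total extruded path = 286000/0.0644 = 4440993.8 mm.
Extrusion time: 4440993.8 / 138 → 32181.1 s.
Layers = ⌈238/0.092⌉ = 2587.
Non-print overhead = 2587 × 2.2, so 5691.4 s.
Total = 32181.1 + 5691.4 = 37872.5 s = 10.52 hours.

10.52 hours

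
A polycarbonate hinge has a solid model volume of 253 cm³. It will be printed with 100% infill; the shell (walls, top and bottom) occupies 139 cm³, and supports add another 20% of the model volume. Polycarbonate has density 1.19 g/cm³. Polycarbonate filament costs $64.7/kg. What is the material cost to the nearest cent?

$23.38

Infill region = 253 − 139, so 114 cm³.
Infill deposited: 1.00 × 114 → 114 cm³.
Support: 0.20 × 253 → 50.6 cm³.
Total printed volume = 139 + 114 + 50.6 = 303.6 cm³.
Mass = 303.6 × 1.19 = 361.284 g.
At $64.7/kg: 361.284/1000 × 64.7 = $23.38.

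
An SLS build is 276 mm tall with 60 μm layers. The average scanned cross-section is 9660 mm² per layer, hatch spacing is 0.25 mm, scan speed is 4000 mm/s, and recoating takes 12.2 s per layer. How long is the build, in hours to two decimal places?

Layers = ⌈276/0.06⌉ = 4600.
Scan path per layer = 9660 / 0.25, so 38640 mm.
Scan time per layer = 38640 / 4000, so 9.66 s.
Layer cycle = 9.66 + 12.2, so 21.86 s.
Total: 4600 × 21.86 s = 100556 s → 27.93 hours.

27.93 hours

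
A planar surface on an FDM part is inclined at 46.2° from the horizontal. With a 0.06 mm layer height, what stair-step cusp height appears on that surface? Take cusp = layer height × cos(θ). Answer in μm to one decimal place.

41.5 μm

cos(46.2°) = 0.6921, so cusp = 0.06 × 0.6921 = 0.041526 mm → 41.5 μm.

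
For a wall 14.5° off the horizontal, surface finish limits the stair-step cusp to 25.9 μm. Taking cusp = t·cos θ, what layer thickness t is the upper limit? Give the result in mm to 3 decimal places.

cos(14.5°) = 0.9681; t_max = 0.0259/0.9681 = 0.027 mm.

0.027 mm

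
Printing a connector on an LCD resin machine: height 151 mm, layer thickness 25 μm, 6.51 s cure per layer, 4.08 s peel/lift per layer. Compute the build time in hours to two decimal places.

Layers = ⌈151/0.025⌉ = 6040.
Each layer takes: 6.51 + 4.08 → 10.59 s.
Build time: 6040 × 10.59 s = 63963.6 s, i.e. 17.77 hours.

17.77 hours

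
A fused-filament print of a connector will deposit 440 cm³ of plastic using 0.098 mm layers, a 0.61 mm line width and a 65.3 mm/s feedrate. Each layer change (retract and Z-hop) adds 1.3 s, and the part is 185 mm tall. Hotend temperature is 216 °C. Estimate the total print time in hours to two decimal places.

31.99 hours

Extrusion cross-section: 0.098 × 0.61 → 0.05978 mm².
Total extruded path = 440000/0.05978 = 7360321.2 mm.
Extrusion time = 7360321.2 / 65.3 = 112715.5 s.
Number of layers: 185 / 0.098 → 1888 (rounded up).
Non-print overhead = 1888 × 1.3, so 2454.4 s.
Total = 112715.5 + 2454.4 = 115169.9 s = 31.99 hours.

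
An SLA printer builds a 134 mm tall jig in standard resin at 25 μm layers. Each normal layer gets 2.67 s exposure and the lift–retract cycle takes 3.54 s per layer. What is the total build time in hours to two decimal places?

9.25 hours

Number of layers: 134 / 0.025 → 5360 (rounded up).
Per-layer time = 2.67 + 3.54 = 6.21 s.
Build time: 5360 × 6.21 s = 33285.6 s, i.e. 9.25 hours.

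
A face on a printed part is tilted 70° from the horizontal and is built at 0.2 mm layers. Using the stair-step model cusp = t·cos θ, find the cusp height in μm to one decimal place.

68.4 μm

h_c = t·cos θ = 0.2 × 0.3420 = 0.0684 mm (68.4 μm).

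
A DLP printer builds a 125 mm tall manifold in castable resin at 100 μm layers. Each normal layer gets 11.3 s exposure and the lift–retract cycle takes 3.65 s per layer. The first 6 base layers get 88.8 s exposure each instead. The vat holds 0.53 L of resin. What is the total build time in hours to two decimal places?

Layer count = ceil(125 / 0.1) = 1250.
Bottom layers = 6 × (88.8 + 3.65) = 554.7 s.
Normal layers = 1244 × (11.3 + 3.65), so 18597.8 s.
Total = 554.7 + 18597.8 = 19152.5 s = 5.32 hours.

5.32 hours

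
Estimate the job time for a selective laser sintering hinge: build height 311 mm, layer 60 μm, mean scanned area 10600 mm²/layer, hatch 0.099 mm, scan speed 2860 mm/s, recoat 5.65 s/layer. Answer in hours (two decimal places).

Layer count = ceil(311 / 0.06) = 5184.
Scan path per layer = 10600 / 0.099, so 107070.7 mm.
Per-layer scan time = 107070.7 / 2860 = 37.4373 s.
Per-layer time = 37.4373 + 5.65 = 43.0873 s.
Total: 5184 × 43.0873 s = 223364.5632 s → 62.05 hours.

62.05 hours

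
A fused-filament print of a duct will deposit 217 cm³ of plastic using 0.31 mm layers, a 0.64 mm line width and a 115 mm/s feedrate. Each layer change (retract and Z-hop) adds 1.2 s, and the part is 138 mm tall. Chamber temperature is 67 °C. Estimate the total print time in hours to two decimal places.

2.79 hours

Bead cross-section = 0.31 × 0.64, so 0.1984 mm².
Toolpath length = 217 cm³ / 0.1984 mm² = 217000 / 0.1984 = 1093750 mm.
Print-move time: 1093750 / 115 → 9510.9 s.
Layers = ⌈138/0.31⌉ = 446.
Non-print overhead = 446 × 1.2 = 535.2 s.
Altogether 9510.9 + 535.2 = 10046.1 s, i.e. 2.79 hours.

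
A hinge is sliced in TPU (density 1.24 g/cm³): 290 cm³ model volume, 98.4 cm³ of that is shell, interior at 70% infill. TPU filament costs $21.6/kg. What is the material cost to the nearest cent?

$6.23

Infill region = 290 − 98.4 = 191.6 cm³.
Infill volume: 0.70 × 191.6 → 134.12 cm³.
Total extruded = 98.4 + 134.12, so 232.52 cm³.
Mass = 232.52 × 1.24, so 288.3248 g.
Cost = 288.3248 g / 1000 × $21.6/kg = $6.23.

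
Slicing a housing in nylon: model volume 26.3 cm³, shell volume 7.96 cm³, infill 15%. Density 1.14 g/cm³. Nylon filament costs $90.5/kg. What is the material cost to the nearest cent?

$1.11

Interior volume = 26.3 − 7.96, so 18.34 cm³.
Infill volume = 0.15 × 18.34 = 2.751 cm³.
Total printed volume = 7.96 + 2.751 = 10.711 cm³.
Mass: 10.711 × 1.14 → 12.21054 g.
At $90.5/kg: 12.21054/1000 × 90.5 = $1.11.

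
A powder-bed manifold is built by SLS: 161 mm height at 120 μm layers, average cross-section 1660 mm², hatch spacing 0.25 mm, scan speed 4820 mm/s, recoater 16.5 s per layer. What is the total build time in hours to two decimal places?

Layer count = ceil(161 / 0.12) = 1342.
Scan path per layer = 1660 / 0.25, so 6640 mm.
Scan time per layer = 6640 / 4820, so 1.3776 s.
Time per layer: 1.3776 + 16.5 → 17.8776 s.
1342 layers × 17.8776 s/layer = 23991.7392 s, i.e. 6.66 hours.

6.66 hours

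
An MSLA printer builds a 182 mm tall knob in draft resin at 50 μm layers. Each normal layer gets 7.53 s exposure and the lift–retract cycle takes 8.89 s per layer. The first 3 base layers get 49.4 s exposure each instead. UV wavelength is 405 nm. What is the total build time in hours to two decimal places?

Layers = ⌈182/0.05⌉ = 3640.
Base layers = 3 × (49.4 + 8.89), so 174.87 s.
Regular layers = 3637 × (7.53 + 8.89) = 59719.54 s.
Sum: 174.87 + 59719.54 = 59894.41 s → 16.64 hours.

16.64 hours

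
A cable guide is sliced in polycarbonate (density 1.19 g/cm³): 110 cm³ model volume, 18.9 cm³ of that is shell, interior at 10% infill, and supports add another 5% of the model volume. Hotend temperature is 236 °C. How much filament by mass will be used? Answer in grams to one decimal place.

39.9 g

Infill region = 110 − 18.9, so 91.1 cm³.
Deposited infill = 0.10 × 91.1 = 9.11 cm³.
Support = 0.05 × 110, so 5.5 cm³.
Total printed volume = 18.9 + 9.11 + 5.5, so 33.51 cm³.
Mass: 33.51 × 1.19 → 39.8769 g.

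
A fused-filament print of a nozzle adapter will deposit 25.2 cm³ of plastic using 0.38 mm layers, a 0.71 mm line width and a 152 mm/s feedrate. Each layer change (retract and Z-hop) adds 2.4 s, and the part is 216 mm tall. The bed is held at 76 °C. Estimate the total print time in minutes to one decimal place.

Bead cross-section = 0.38 × 0.71, so 0.2698 mm².
Toolpath length = 25.2 cm³ / 0.2698 mm² = 25200 / 0.2698 = 93402.5 mm.
Print-move time = 93402.5 / 152 = 614.5 s.
Number of layers: 216 / 0.38 → 569 (rounded up).
Layer-change overhead: 569 × 2.4 → 1365.6 s.
Total = 614.5 + 1365.6 = 1980.1 s = 33.0 minutes.

33.0 minutes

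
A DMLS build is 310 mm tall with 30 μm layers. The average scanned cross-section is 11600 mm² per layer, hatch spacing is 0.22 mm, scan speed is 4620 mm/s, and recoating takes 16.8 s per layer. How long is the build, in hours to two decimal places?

Number of layers: 310 / 0.03 → 10334 (rounded up).
Per-layer scan distance = 11600 / 0.22, so 52727.3 mm.
Scan time per layer: 52727.3 / 4620 → 11.4128 s.
Layer cycle: 11.4128 + 16.8 → 28.2128 s.
10334 layers × 28.2128 s/layer = 291551.0752 s, i.e. 80.99 hours.

80.99 hours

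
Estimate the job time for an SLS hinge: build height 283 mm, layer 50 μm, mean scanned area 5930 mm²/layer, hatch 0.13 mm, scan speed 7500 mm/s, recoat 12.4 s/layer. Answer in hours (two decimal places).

Layers = ⌈283/0.05⌉ = 5660.
Per-layer scan distance = 5930 / 0.13 = 45615.4 mm.
Laser time per layer: 45615.4 / 7500 → 6.0821 s.
Layer cycle = 6.0821 + 12.4 = 18.4821 s.
Build time = 5660 × 18.4821 = 104608.686 s = 29.06 hours.

29.06 hours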